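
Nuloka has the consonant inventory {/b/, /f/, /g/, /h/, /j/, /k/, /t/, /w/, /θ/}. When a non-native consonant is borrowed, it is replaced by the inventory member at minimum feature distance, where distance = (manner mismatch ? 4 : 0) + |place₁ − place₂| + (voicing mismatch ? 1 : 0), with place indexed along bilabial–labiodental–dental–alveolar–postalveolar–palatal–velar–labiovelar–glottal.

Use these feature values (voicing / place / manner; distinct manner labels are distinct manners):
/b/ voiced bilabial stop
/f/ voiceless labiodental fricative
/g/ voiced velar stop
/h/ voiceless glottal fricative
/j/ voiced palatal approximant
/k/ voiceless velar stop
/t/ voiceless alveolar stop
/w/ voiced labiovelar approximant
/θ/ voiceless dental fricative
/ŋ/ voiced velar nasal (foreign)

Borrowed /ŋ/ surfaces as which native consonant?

g

/g/ is closest: manner differs (nasal→stop, +4), place distance 0 (velar→velar), same voicing; total 4. Next closest is /j/ at distance 5.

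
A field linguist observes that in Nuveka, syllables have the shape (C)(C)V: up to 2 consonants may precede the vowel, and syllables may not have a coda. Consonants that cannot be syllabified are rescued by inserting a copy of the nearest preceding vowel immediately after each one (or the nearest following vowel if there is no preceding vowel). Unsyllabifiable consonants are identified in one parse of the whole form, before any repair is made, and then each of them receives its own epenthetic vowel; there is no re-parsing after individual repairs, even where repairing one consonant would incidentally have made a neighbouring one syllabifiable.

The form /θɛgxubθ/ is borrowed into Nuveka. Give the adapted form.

θɛgxubuθu

The consonants /b/, /θ/ cannot be parsed into a legal (C)(C)V syllable (no codas are permitted; onsets may contain at most 2 consonants).
Epenthesis after each stranded consonant: /b/ → /bu/, /θ/ → /θu/.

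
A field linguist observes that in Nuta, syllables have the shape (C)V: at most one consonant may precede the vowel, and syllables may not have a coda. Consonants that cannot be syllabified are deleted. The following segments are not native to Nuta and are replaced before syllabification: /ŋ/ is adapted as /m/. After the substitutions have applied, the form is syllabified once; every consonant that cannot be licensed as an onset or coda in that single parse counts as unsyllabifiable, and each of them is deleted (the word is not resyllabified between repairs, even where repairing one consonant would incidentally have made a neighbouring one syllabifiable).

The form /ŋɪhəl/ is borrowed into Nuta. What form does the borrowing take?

Substitution: /ŋ/ → /m/, giving /mɪhəl/.
The consonants /l/ cannot be parsed into a legal (C)V syllable (no codas are permitted; onsets are limited to one consonant).
Deletion applies to /l/.

mɪhə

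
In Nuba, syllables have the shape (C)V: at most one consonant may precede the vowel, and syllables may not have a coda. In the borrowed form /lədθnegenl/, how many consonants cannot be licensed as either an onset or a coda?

The consonants /d/, /θ/, /n/, /l/ cannot be parsed into a legal (C)V syllable (no codas are permitted; onsets are limited to one consonant).

4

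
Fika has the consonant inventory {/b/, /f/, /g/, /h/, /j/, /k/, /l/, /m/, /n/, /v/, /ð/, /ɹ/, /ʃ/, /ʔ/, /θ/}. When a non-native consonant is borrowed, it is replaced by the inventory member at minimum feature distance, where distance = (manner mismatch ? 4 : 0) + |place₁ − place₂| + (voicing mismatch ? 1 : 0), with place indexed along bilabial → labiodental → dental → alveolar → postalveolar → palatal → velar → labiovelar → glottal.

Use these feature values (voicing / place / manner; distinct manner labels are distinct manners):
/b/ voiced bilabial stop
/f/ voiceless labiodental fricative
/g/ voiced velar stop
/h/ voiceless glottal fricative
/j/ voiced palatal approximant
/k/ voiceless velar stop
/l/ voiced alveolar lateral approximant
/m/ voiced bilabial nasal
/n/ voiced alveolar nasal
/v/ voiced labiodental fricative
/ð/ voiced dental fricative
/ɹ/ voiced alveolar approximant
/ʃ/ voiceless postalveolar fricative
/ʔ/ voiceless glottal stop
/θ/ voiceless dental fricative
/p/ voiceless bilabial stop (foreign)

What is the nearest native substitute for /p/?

/b/ is closest: same manner (stop), place distance 0 (bilabial→bilabial), voicing differs (+1); total 1. Next closest is /f/ at distance 5.

b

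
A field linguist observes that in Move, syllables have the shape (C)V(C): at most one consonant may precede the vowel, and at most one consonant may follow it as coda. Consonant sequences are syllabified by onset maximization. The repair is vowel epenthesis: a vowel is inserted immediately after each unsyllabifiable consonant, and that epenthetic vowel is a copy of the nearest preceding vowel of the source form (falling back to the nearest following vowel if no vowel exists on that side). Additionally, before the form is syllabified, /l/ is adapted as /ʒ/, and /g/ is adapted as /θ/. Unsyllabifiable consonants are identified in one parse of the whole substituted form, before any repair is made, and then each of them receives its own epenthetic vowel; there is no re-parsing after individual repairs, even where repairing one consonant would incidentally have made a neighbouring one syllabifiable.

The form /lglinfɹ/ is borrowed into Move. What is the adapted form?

Substitution: /l/ → /ʒ/, /g/ → /θ/, giving /ʒθʒinfɹ/.
The consonants /ʒ/, /θ/, /f/, /ɹ/ cannot be parsed into a legal (C)V(C) syllable (at most one coda consonant is licensed; onsets are limited to one consonant).
Epenthesis after each stranded consonant: /ʒ/ → /ʒi/, /θ/ → /θi/, /f/ → /fi/, /ɹ/ → /ɹi/.

ʒiθiʒinfiɹi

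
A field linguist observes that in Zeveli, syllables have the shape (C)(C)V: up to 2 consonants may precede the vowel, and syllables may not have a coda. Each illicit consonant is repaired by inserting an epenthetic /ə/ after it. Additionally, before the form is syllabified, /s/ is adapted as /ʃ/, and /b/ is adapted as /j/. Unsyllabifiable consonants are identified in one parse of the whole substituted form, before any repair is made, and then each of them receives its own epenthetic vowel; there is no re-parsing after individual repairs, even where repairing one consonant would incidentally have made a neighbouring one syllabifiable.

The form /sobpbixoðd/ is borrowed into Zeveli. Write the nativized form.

ʃojəpjixoðədə

Substitution: /s/ → /ʃ/, /b/ → /j/, giving /ʃojpjixoðd/.
Under (C)(C)V, the unsyllabifiable consonants are /j/, /ð/, /d/ (no codas are permitted; onsets may contain at most 2 consonants).
Each unlicensed consonant becomes the onset of a new syllable: /j/ → /jə/, /ð/ → /ðə/, /d/ → /də/.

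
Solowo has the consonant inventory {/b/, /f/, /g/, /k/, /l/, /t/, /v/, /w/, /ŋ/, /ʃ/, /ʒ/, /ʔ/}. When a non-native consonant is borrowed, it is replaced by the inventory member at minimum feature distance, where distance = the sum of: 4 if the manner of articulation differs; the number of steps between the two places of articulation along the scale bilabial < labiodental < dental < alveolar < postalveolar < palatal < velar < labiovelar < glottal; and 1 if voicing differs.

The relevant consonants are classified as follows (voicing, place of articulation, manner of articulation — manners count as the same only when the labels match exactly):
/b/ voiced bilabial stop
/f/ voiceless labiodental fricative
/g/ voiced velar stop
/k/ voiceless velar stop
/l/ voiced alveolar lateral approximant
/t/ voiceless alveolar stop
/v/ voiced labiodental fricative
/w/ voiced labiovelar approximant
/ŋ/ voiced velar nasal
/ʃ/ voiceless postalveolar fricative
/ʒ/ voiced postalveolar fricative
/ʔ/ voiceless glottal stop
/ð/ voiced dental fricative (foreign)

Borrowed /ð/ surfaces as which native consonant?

/v/ is closest: same manner (fricative), place distance 1 (dental→labiodental), same voicing; total 1. Next closest is /f/ at distance 2.

v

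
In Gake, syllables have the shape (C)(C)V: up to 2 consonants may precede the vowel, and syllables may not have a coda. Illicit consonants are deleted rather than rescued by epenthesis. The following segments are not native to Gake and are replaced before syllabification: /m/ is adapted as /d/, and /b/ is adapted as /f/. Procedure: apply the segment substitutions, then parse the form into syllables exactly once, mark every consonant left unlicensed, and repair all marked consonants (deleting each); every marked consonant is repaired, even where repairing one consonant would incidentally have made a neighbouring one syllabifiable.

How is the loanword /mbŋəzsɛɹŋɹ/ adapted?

Substitution: /m/ → /d/, /b/ → /f/, giving /dfŋəzsɛɹŋɹ/.
Under (C)(C)V, the unsyllabifiable consonants are /d/, /ɹ/, /ŋ/, /ɹ/ (no codas are permitted; onsets may contain at most 2 consonants).
Each unlicensed consonant is deleted: /d/, /ɹ/, /ŋ/, /ɹ/.

fŋəzsɛ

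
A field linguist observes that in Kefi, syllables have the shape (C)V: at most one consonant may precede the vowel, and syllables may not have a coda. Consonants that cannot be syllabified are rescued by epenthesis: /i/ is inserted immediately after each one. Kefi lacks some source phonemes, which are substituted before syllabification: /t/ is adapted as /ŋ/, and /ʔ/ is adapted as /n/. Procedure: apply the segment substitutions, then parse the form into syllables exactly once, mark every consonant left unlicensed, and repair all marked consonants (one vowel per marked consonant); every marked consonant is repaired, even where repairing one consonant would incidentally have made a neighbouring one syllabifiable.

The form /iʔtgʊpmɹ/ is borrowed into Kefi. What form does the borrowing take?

Substitution: /ʔ/ → /n/, /t/ → /ŋ/, giving /inŋgʊpmɹ/.
The consonants /n/, /ŋ/, /p/, /m/, /ɹ/ cannot be parsed into a legal (C)V syllable (no codas are permitted; onsets are limited to one consonant).
Epenthesis after each stranded consonant: /n/ → /ni/, /ŋ/ → /ŋi/, /p/ → /pi/, /m/ → /mi/, /ɹ/ → /ɹi/.

iniŋigʊpimiɹi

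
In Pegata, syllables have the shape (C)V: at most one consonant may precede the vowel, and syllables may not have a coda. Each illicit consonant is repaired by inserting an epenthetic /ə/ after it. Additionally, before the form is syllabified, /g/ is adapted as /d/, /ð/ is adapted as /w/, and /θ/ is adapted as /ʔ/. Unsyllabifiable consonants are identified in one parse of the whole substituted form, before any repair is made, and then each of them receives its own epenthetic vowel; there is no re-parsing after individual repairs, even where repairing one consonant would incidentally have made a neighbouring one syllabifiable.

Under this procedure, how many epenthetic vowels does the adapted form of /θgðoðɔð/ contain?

After substitution the input is /ʔdwowɔw/.
The unsyllabifiable consonants are /ʔ/, /d/, /w/; each receives one epenthetic vowel.

3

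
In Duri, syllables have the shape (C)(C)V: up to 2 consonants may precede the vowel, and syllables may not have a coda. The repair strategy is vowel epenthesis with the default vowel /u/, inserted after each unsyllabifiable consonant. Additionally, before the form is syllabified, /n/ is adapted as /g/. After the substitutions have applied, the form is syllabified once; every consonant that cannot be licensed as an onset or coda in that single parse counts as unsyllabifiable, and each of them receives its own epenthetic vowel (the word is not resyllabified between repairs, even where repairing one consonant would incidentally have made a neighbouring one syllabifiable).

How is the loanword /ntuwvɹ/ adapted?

gtuwuvuɹu

Substitution: /n/ → /g/, giving /gtuwvɹ/.
Under (C)(C)V, the unsyllabifiable consonants are /w/, /v/, /ɹ/ (no codas are permitted; onsets may contain at most 2 consonants).
Each unlicensed consonant becomes the onset of a new syllable: /w/ → /wu/, /v/ → /vu/, /ɹ/ → /ɹu/.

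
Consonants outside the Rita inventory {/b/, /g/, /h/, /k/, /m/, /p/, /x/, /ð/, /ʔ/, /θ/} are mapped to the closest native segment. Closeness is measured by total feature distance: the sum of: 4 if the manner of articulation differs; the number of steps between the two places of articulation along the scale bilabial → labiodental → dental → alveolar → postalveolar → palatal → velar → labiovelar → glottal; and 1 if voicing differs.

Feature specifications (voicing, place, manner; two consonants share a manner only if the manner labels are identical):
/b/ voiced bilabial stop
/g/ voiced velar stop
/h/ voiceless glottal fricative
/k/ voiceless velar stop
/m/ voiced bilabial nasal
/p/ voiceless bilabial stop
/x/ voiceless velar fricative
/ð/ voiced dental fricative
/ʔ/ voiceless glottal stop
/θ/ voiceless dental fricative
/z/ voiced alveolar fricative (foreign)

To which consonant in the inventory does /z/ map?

ð

/ð/ is closest: same manner (fricative), place distance 1 (alveolar→dental), same voicing; total 1. Next closest is /θ/ at distance 2.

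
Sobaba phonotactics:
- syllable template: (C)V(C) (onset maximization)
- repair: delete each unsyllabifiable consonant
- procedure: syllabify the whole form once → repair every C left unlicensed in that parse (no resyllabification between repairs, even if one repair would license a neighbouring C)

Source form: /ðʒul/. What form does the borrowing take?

ʒul

Syllabifying with onset maximization leaves /ð/ stranded (at most one coda consonant is licensed; onsets are limited to one consonant).
Each unlicensed consonant is deleted: /ð/.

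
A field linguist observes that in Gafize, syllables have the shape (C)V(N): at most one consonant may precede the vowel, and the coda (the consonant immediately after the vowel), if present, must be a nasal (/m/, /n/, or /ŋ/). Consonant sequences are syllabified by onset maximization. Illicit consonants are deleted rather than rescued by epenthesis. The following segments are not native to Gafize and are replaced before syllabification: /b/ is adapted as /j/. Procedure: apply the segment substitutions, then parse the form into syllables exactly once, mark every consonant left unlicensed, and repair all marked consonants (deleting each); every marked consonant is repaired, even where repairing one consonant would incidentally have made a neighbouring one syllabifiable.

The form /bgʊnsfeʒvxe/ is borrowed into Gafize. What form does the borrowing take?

Substitution: /b/ → /j/, giving /jgʊnsfeʒvxe/.
The consonants /j/, /s/, /ʒ/, /v/ cannot be parsed into a legal (C)V(N) syllable (only a nasal (/m/, /n/, or /ŋ/) is licensed in coda position; onsets are limited to one consonant).
Deleting the stranded consonants removes /j/, /s/, /ʒ/, /v/.

gʊnfexe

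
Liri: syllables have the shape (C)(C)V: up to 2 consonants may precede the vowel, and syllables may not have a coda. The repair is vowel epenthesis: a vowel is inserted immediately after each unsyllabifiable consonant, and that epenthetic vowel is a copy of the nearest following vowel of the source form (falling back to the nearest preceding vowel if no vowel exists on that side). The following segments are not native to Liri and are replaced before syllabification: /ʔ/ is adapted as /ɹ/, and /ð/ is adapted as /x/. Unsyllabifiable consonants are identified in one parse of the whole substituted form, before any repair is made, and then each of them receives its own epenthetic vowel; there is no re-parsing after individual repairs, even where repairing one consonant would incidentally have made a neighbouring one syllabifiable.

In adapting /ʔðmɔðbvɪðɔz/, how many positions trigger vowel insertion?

After substitution the input is /ɹxmɔxbvɪxɔz/.
The unsyllabifiable consonants are /ɹ/, /x/, /z/; each receives one epenthetic vowel.

3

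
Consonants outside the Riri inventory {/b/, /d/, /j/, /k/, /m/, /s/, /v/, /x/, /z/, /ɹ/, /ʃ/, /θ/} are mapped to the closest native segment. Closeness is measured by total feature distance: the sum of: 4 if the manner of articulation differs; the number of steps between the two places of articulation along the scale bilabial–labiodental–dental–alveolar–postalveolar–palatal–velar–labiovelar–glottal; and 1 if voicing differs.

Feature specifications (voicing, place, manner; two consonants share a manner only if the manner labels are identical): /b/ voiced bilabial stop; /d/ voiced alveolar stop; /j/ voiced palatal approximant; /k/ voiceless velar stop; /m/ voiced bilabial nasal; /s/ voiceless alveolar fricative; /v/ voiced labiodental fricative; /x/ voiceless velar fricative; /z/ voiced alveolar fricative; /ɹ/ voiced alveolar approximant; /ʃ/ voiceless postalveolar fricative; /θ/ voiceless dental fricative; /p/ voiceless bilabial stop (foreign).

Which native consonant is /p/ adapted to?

b

/b/ is closest: same manner (stop), place distance 0 (bilabial→bilabial), voicing differs (+1); total 1. Next closest is /d/ at distance 4.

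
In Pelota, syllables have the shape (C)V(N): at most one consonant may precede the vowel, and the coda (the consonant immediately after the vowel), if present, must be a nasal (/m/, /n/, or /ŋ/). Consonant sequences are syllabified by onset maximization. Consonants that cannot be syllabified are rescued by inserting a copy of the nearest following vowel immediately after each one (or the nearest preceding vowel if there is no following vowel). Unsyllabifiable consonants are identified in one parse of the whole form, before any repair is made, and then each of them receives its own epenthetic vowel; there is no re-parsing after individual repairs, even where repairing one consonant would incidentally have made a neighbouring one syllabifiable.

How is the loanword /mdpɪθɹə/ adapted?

The consonants /m/, /d/, /θ/ cannot be parsed into a legal (C)V(N) syllable (only a nasal (/m/, /n/, or /ŋ/) is licensed in coda position; onsets are limited to one consonant).
Epenthesis after each stranded consonant: /m/ → /mɪ/, /d/ → /dɪ/, /θ/ → /θə/.

mɪdɪpɪθəɹə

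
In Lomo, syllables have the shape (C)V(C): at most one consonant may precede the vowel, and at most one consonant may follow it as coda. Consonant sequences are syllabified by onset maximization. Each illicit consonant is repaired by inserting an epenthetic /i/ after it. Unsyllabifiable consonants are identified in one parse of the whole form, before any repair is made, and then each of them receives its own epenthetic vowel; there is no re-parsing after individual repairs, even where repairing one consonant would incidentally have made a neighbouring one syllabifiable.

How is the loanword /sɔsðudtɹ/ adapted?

Under (C)V(C), the unsyllabifiable consonants are /t/, /ɹ/ (at most one coda consonant is licensed; onsets are limited to one consonant).
Inserting the epenthetic vowel yields /t/ → /ti/, /ɹ/ → /ɹi/.

sɔsðudtiɹi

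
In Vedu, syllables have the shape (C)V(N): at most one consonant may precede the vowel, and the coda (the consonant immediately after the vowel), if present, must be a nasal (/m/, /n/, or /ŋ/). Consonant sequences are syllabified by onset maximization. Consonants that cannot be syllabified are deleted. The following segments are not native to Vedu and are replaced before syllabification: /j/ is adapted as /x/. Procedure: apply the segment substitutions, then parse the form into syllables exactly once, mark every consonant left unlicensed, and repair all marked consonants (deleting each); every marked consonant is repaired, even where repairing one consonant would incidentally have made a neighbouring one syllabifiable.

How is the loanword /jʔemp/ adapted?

ʔem

Substitution: /j/ → /x/, giving /xʔemp/.
The consonants /x/, /p/ cannot be parsed into a legal (C)V(N) syllable (only a nasal (/m/, /n/, or /ŋ/) is licensed in coda position; onsets are limited to one consonant).
Deletion applies to /x/, /p/.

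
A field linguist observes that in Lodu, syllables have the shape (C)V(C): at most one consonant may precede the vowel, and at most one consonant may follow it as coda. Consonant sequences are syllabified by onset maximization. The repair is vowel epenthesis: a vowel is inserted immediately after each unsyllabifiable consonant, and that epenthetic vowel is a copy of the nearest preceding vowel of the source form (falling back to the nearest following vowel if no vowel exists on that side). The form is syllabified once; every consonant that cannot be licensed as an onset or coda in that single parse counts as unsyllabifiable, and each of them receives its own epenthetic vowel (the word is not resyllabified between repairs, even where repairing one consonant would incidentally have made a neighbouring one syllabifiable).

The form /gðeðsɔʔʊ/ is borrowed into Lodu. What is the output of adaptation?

geðeðsɔʔʊ

Syllabifying with onset maximization leaves /g/ stranded (at most one coda consonant is licensed; onsets are limited to one consonant).
Inserting the epenthetic vowel yields /g/ → /ge/.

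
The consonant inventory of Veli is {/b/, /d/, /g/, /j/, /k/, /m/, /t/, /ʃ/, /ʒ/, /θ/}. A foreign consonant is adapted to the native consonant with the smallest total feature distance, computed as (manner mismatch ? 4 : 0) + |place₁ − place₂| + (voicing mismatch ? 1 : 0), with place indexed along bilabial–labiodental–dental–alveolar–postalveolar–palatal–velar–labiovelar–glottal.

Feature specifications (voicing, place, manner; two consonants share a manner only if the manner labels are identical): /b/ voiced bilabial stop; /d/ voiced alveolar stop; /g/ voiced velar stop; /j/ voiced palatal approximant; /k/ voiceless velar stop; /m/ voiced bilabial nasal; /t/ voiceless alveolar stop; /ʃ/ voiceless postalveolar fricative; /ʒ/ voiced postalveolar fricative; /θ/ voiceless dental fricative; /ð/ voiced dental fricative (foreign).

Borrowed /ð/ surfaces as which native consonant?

/θ/ is closest: same manner (fricative), place distance 0 (dental→dental), voicing differs (+1); total 1. Next closest is /ʒ/ at distance 2.

θ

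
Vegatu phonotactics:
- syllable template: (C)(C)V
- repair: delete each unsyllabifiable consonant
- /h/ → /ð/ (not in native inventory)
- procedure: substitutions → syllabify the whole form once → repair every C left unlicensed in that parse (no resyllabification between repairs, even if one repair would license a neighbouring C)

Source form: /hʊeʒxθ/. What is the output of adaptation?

ðʊe

Substitution: /h/ → /ð/, giving /ðʊeʒxθ/.
Under (C)(C)V, the unsyllabifiable consonants are /ʒ/, /x/, /θ/ (no codas are permitted; onsets may contain at most 2 consonants).
Deleting the stranded consonants removes /ʒ/, /x/, /θ/.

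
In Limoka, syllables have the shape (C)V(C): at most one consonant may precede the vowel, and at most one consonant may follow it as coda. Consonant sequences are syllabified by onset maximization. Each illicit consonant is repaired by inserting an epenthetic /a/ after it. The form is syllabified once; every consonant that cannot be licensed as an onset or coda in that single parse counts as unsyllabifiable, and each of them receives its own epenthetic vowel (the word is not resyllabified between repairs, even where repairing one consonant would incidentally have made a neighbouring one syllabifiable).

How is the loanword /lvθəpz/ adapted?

lavaθəpza

Under (C)V(C), the unsyllabifiable consonants are /l/, /v/, /z/ (at most one coda consonant is licensed; onsets are limited to one consonant).
Each unlicensed consonant becomes the onset of a new syllable: /l/ → /la/, /v/ → /va/, /z/ → /za/.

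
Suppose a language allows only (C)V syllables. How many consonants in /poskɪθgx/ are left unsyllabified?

4

The consonants /s/, /θ/, /g/, /x/ cannot be parsed into a legal (C)V syllable (no codas are permitted; onsets are limited to one consonant).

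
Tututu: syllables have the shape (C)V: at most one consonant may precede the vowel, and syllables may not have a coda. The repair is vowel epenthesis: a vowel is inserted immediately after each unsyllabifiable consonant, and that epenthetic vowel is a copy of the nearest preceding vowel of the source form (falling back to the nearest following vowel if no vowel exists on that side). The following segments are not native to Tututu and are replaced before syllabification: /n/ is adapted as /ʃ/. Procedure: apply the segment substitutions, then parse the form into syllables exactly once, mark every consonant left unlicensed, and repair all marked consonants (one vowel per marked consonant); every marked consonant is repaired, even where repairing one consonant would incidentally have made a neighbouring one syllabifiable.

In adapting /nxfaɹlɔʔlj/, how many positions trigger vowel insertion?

After substitution the input is /ʃxfaɹlɔʔlj/.
The unsyllabifiable consonants are /ʃ/, /x/, /ɹ/, /ʔ/, /l/, /j/; each receives one epenthetic vowel.

6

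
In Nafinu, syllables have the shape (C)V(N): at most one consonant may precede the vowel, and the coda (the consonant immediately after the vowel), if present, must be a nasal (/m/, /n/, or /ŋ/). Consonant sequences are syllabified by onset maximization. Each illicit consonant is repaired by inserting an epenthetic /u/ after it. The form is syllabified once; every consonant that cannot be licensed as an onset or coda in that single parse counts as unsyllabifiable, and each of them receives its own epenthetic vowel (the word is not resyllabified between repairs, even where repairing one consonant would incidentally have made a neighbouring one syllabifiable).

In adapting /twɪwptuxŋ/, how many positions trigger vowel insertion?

The unsyllabifiable consonants are /t/, /w/, /p/, /x/, /ŋ/; each receives one epenthetic vowel.

5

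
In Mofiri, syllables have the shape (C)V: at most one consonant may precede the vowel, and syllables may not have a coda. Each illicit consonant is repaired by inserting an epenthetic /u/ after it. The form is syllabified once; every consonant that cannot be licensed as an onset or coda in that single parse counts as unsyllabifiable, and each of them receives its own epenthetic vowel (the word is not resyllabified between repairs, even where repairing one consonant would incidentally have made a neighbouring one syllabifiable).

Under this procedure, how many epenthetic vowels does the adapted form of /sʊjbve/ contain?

The unsyllabifiable consonants are /j/, /b/; each receives one epenthetic vowel.

2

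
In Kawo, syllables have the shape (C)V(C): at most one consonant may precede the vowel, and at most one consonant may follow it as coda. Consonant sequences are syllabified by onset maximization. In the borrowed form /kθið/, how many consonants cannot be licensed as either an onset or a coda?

1

The consonants /k/ cannot be parsed into a legal (C)V(C) syllable (at most one coda consonant is licensed; onsets are limited to one consonant).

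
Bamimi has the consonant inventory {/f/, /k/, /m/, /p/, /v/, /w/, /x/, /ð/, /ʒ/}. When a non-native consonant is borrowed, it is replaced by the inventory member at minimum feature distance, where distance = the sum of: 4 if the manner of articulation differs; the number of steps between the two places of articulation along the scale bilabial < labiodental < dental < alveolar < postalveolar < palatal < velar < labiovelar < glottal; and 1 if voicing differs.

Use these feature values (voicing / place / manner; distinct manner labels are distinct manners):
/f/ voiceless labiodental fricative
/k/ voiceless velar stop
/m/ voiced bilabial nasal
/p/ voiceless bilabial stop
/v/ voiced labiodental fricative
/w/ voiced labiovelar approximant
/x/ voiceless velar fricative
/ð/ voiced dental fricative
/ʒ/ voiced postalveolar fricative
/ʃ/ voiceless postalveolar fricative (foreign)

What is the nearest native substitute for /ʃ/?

ʒ

/ʒ/ is closest: same manner (fricative), place distance 0 (postalveolar→postalveolar), voicing differs (+1); total 1. Next closest is /x/ at distance 2.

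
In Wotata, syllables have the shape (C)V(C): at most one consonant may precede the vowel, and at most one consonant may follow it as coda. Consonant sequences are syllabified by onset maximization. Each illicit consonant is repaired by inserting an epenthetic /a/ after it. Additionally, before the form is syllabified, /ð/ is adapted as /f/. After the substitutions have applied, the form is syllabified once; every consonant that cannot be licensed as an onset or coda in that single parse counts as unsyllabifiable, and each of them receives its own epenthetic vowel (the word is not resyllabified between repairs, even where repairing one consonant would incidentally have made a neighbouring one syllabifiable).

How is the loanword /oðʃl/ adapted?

ofʃala

Substitution: /ð/ → /f/, giving /ofʃl/.
Syllabifying with onset maximization leaves /ʃ/, /l/ stranded (at most one coda consonant is licensed; onsets are limited to one consonant).
Each unlicensed consonant becomes the onset of a new syllable: /ʃ/ → /ʃa/, /l/ → /la/.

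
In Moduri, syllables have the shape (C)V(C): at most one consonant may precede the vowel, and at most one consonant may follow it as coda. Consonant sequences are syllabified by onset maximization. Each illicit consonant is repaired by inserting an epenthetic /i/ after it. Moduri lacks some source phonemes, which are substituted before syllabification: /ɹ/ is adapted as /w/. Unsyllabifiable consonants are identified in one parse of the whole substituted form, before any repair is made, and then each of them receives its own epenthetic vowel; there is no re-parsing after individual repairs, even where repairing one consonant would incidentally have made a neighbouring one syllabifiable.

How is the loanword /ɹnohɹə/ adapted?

winohwə

Substitution: /ɹ/ → /w/, giving /wnohwə/.
Syllabifying with onset maximization leaves /w/ stranded (at most one coda consonant is licensed; onsets are limited to one consonant).
Inserting the epenthetic vowel yields /w/ → /wi/.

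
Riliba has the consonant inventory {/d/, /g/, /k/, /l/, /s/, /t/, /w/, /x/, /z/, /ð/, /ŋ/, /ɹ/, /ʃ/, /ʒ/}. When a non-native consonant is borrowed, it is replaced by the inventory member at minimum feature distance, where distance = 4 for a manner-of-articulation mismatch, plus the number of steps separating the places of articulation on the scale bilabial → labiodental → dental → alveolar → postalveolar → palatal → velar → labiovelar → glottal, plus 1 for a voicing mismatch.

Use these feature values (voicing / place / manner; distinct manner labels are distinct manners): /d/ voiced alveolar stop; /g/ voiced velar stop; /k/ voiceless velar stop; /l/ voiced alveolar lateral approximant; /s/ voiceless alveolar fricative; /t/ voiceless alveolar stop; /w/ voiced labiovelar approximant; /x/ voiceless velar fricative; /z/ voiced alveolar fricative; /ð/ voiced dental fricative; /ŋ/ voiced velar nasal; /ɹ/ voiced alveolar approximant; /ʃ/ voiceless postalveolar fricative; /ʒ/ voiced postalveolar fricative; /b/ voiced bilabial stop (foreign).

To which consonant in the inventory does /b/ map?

/d/ is closest: same manner (stop), place distance 3 (bilabial→alveolar), same voicing; total 3. Next closest is /t/ at distance 4.

d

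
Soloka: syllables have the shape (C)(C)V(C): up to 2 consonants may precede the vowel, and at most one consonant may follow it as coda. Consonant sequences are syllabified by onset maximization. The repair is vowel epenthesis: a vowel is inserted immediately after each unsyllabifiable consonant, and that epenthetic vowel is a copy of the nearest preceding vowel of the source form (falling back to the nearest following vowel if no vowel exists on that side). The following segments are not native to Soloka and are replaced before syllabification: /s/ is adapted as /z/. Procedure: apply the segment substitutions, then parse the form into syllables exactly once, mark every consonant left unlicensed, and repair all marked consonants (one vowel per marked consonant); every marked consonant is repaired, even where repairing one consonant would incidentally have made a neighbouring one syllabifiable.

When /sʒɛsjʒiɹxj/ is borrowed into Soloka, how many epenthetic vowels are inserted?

After substitution the input is /zʒɛzjʒiɹxj/.
The unsyllabifiable consonants are /x/, /j/; each receives one epenthetic vowel.

2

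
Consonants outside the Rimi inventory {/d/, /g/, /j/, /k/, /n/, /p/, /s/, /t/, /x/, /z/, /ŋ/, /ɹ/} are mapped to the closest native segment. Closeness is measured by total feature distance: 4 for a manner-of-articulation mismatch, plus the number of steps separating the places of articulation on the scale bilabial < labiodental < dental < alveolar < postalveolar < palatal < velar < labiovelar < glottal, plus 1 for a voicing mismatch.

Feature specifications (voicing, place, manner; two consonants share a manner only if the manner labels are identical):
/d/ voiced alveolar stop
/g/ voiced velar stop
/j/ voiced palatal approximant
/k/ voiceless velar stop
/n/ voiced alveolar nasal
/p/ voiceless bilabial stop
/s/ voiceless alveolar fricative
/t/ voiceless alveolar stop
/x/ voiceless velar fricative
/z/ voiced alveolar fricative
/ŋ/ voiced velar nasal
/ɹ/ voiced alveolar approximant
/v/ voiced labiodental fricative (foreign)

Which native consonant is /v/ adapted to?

z

/z/ is closest: same manner (fricative), place distance 2 (labiodental→alveolar), same voicing; total 2. Next closest is /s/ at distance 3.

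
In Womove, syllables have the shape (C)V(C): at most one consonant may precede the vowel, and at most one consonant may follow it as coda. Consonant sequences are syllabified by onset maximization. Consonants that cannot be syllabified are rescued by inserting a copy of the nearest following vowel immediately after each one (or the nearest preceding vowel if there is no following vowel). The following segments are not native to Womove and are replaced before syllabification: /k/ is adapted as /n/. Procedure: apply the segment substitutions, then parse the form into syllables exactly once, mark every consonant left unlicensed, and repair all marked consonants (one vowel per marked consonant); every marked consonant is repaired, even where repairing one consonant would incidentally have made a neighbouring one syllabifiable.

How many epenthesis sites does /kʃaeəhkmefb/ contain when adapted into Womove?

After substitution the input is /nʃaeəhnmefb/.
The unsyllabifiable consonants are /n/, /n/, /b/; each receives one epenthetic vowel.

3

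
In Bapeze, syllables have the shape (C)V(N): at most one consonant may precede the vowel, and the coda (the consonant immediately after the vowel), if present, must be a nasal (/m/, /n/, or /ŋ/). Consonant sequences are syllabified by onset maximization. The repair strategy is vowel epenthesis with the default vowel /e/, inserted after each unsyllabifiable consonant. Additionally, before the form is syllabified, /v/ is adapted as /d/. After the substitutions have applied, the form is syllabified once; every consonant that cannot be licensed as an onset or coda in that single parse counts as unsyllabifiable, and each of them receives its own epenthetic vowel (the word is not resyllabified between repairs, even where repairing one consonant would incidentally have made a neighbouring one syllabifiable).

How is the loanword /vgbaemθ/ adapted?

degebaemθe

Substitution: /v/ → /d/, giving /dgbaemθ/.
Syllabifying with onset maximization leaves /d/, /g/, /θ/ stranded (only a nasal (/m/, /n/, or /ŋ/) is licensed in coda position; onsets are limited to one consonant).
Each unlicensed consonant becomes the onset of a new syllable: /d/ → /de/, /g/ → /ge/, /θ/ → /θe/.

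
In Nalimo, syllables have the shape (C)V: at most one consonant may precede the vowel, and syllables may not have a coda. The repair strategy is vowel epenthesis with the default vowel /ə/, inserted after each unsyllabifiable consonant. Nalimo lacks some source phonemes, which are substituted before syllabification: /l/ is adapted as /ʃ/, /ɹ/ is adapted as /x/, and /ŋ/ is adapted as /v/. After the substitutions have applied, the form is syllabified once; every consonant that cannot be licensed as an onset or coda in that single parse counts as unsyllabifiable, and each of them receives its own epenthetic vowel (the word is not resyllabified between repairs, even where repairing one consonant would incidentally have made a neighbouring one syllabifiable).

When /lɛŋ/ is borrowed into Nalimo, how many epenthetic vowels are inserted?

1

After substitution the input is /ʃɛv/.
The unsyllabifiable consonants are /v/; each receives one epenthetic vowel.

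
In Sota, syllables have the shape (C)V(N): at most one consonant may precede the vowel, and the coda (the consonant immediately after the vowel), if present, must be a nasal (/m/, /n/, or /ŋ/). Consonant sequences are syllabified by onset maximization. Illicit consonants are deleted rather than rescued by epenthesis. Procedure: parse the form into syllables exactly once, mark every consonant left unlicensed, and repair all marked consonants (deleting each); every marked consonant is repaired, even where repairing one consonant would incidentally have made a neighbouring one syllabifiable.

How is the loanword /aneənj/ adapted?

The consonants /j/ cannot be parsed into a legal (C)V(N) syllable (only a nasal (/m/, /n/, or /ŋ/) is licensed in coda position; onsets are limited to one consonant).
Each unlicensed consonant is deleted: /j/.

aneən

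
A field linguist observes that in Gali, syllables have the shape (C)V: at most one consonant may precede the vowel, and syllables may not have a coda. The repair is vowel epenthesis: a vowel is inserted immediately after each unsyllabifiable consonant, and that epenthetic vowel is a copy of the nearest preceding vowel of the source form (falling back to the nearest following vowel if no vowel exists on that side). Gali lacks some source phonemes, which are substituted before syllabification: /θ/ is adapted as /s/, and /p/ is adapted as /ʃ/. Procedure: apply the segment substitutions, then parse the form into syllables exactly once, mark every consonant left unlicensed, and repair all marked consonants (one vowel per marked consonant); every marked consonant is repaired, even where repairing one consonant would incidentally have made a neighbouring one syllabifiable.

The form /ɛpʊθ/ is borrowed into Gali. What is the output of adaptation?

Substitution: /p/ → /ʃ/, /θ/ → /s/, giving /ɛʃʊs/.
Under (C)V, the unsyllabifiable consonants are /s/ (no codas are permitted; onsets are limited to one consonant).
Epenthesis after each stranded consonant: /s/ → /sʊ/.

ɛʃʊsʊ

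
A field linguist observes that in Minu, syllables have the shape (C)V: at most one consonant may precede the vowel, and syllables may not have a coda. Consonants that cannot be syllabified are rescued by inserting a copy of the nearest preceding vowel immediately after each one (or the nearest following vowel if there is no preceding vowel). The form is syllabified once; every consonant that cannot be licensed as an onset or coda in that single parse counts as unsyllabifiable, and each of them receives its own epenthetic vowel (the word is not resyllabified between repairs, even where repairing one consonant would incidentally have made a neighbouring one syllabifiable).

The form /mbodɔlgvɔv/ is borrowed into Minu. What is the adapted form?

mobodɔlɔgɔvɔvɔ

Under (C)V, the unsyllabifiable consonants are /m/, /l/, /g/, /v/ (no codas are permitted; onsets are limited to one consonant).
Inserting the epenthetic vowel yields /m/ → /mo/, /l/ → /lɔ/, /g/ → /gɔ/, /v/ → /vɔ/.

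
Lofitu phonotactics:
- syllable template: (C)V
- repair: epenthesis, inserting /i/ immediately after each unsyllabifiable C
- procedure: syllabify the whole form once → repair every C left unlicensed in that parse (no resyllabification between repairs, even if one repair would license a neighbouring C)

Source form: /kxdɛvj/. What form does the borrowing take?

The consonants /k/, /x/, /v/, /j/ cannot be parsed into a legal (C)V syllable (no codas are permitted; onsets are limited to one consonant).
Each unlicensed consonant becomes the onset of a new syllable: /k/ → /ki/, /x/ → /xi/, /v/ → /vi/, /j/ → /ji/.

kixidɛviji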